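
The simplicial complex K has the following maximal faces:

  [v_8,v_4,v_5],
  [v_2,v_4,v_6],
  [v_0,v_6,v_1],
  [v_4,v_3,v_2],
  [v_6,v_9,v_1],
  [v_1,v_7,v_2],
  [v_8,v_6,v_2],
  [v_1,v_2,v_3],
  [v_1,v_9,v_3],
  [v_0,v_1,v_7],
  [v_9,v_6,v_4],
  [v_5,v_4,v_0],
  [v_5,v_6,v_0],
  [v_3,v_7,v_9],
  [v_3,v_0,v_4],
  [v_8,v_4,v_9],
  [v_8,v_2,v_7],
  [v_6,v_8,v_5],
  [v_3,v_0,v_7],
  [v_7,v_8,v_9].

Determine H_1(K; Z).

We work with the vertex ordering v_0 < v_1 < v_2 < v_3 < v_4 < v_5 < v_6 < v_7 < v_8 < v_9. The simplices of K, each written with vertices in increasing order, are:

  0-simplices (10): [v_0], [v_1], [v_2], [v_3], [v_4], [v_5], [v_6], [v_7], [v_8], [v_9]
  1-simplices (30): (30 of them)
  2-simplices (20): (20 of them)

giving chain groups C_0 ≅ Z^10, C_1 ≅ Z^30, C_2 ≅ Z^20.

∂_1: C_1 → C_0 sends each edge [p,q] (with p < q) to q − p. For instance
  ∂[v_4,v_5] = [v_5] − [v_4].
As a 10×30 matrix over Z this has rank 9, with invariant factors (1,1,1,1,1,1,1,1,1).

∂_2: C_2 → C_1 maps a triangle to the signed sum of its edges. For instance
  ∂[v_2,v_6,v_8] = [v_6,v_8] − [v_2,v_8] + [v_2,v_6],
  ∂[v_1,v_6,v_9] = [v_6,v_9] − [v_1,v_9] + [v_1,v_6].
The resulting 30×20 matrix has rank 20, and its Smith normal form has invariant factors (1,1,1,1,1,1,1,1,1,1,1,1,1,1,1,1,1,1,1,2).

Computing H_k = (kernel of ∂_k) / (image of ∂_{k+1}):

  H_1: rank ker ∂_1 − rank ∂_2 = (30 − 9) − 20 = 1, and ∂_2 has invariant factor 2 > 1, so H_1 = Z ⊕ Z/2.

H_1 = Z ⊕ Z/2.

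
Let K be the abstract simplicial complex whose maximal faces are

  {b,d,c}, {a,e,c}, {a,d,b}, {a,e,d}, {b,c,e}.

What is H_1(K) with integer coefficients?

H_1 = Z.

Order the vertices as a < b < c < d < e. Listing each simplex with vertices in this order, K has dimension 2 with simplices:

  0-simplices (5): a, b, c, d, e
  1-simplices (10): ab, ac, ad, ae, bc, bd, be, cd, ce, de
  2-simplices (5): abd, ace, ade, bcd, bce

giving chain groups C_0 ≅ Z^5, C_1 ≅ Z^10, C_2 ≅ Z^5.

Boundary ∂_1: C_1 → C_0 is given by ∂[p,q] = [q] − [p].
This gives a 5×10 integer matrix of rank 4; reducing to Smith normal form yields diagonal entries (1,1,1,1).

Boundary ∂_2: C_2 → C_1 sends each 2-simplex [p,q,r] to [q,r] − [p,r] + [p,q]. For instance
  ∂abd = bd − ad + ab,
  ∂bce = ce − be + bc.
The resulting 10×5 matrix has rank 5, and its Smith normal form has invariant factors (1,1,1,1,1).

Reading off H_k = ker ∂_k / im ∂_{k+1}:

  H_1: rank ker ∂_1 − rank ∂_2 = (10 − 4) − 5 = 1, and the invariant factors of ∂_2 are all 1, so H_1 ≅ Z.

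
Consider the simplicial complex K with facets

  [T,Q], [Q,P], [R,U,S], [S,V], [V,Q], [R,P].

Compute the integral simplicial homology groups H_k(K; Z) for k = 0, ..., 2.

H_0 ≅ Z,  H_1 ≅ Z,  H_2 = 0.

Take the total order P < Q < R < S < T < U < V on the vertex set. Then K (dimension 2) consists of the simplices:

  0-simplices (7): P, Q, R, S, T, U, V
  1-simplices (8): PQ, PR, QT, QV, RS, RU, SU, SV
  2-simplices (1): RSU

giving chain groups C_0 ≅ Z^7, C_1 ≅ Z^8, C_2 ≅ Z^1.

Boundary ∂_1: C_1 → C_0 is given by ∂[p,q] = [q] − [p].
As a 7×8 matrix over Z this has rank 6, with invariant factors (1,1,1,1,1,1).

The boundary map ∂_2: C_2 → C_1 acts by ∂[p,q,r] = [q,r] − [p,r] + [p,q]. For instance
  ∂RSU = SU − RU + RS.
As a 8×1 matrix over Z this has rank 1, with invariant factors (1).

Now H_k = ker ∂_k / im ∂_{k+1}, so:

  H_0: rank C_0 − rank ∂_1 = 7 − 6 = 1, and the invariant factors of ∂_1 are all 1, so H_0 ≅ Z.
  H_1: rank ker ∂_1 − rank ∂_2 = (8 − 6) − 1 = 1, and the invariant factors of ∂_2 are all 1, so H_1 ≅ Z.
  H_2: rank ker ∂_2 − rank ∂_3 = (1 − 1) − 0 = 0, and there is no ∂_3, so H_2 ≅ 0.

As a check, the Euler characteristic is 7 − 8 + 1 = 0, which agrees with 1 − 1 + 0 = 0.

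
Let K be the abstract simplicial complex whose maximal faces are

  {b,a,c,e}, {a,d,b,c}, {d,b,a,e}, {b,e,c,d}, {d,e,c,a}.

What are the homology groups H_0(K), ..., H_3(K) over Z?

Take the total order a < b < c < d < e on the vertex set. Then K (dimension 3) consists of the simplices:

  0-simplices (5): a, b, c, d, e
  1-simplices (10): ab, ac, ad, ae, bc, bd, be, cd, ce, de
  2-simplices (10): abc, abd, abe, acd, ace, ade, bcd, bce, bde, cde
  3-simplices (5): abcd, abce, abde, acde, bcde

so the chain groups are C_0 ≅ Z^5, C_1 ≅ Z^10, C_2 ≅ Z^10, C_3 ≅ Z^5.

The boundary map ∂_1: C_1 → C_0 sends each edge [p,q] (with p < q) to q − p. For instance
  ∂bc = c − b.
This gives a 5×10 integer matrix of rank 4; reducing to Smith normal form yields diagonal entries (1,1,1,1).

∂_2: C_2 → C_1 sends each 2-simplex [p,q,r] to [q,r] − [p,r] + [p,q]. For instance
  ∂acd = cd − ad + ac,
  ∂abe = be − ae + ab.
The 10×10 boundary matrix has rank 6 and Smith normal form diag(1,1,1,1,1,1).

∂_3: C_3 → C_2 sends each 3-simplex σ to the alternating sum Σ_i (−1)^i (σ with its i-th vertex removed). For instance
  ∂bcde = cde − bde + bce − bcd,
  ∂acde = cde − ade + ace − acd.
This gives a 10×5 integer matrix of rank 4; reducing to Smith normal form yields diagonal entries (1,1,1,1).

Computing H_k = (kernel of ∂_k) / (image of ∂_{k+1}):

  H_0: rank C_0 − rank ∂_1 = 5 − 4 = 1, and the invariant factors of ∂_1 are all 1, so H_0 ≅ Z.
  H_1: rank ker ∂_1 − rank ∂_2 = (10 − 4) − 6 = 0, and the invariant factors of ∂_2 are all 1, so H_1 ≅ 0.
  H_2: rank ker ∂_2 − rank ∂_3 = (10 − 6) − 4 = 0, and the invariant factors of ∂_3 are all 1, so H_2 ≅ 0.
  H_3: rank ker ∂_3 − rank ∂_4 = (5 − 4) − 0 = 1, and there is no ∂_4, so H_3 ≅ Z.

H_0 ≅ Z,  H_1 = 0,  H_2 = 0,  H_3 ≅ Z.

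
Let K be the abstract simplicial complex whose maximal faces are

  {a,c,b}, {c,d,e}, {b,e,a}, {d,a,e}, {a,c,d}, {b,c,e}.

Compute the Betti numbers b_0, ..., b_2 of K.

b_0 = 1, b_1 = 0, b_2 = 1.

Fix the vertex order a < b < c < d < e and write every simplex with vertices in increasing order. Then dim K = 2 and the simplices of K are:

  0-simplices (5): a, b, c, d, e
  1-simplices (9): ab, ac, ad, ae, bc, be, cd, ce, de
  2-simplices (6): abc, abe, acd, ade, bce, cde

giving chain groups C_0 ≅ Z^5, C_1 ≅ Z^9, C_2 ≅ Z^6.

∂_1: C_1 → C_0 maps an edge to its endpoints' difference, ∂[p,q] = q − p. For instance
  ∂cd = d − c.
The 5×9 boundary matrix has rank 4 and Smith normal form diag(1,1,1,1).

∂_2: C_2 → C_1 sends each 2-simplex [p,q,r] to [q,r] − [p,r] + [p,q]. For instance
  ∂abe = be − ae + ab,
  ∂bce = ce − be + bc.
As a 9×6 matrix over Z this has rank 5, with invariant factors (1,1,1,1,1).

Now H_k = ker ∂_k / im ∂_{k+1}, so:

  H_0: rank C_0 − rank ∂_1 = 5 − 4 = 1, and the invariant factors of ∂_1 are all 1, so H_0 ≅ Z.
  H_1: rank ker ∂_1 − rank ∂_2 = (9 − 4) − 5 = 0, and the invariant factors of ∂_2 are all 1, so H_1 ≅ 0.
  H_2: rank ker ∂_2 − rank ∂_3 = (6 − 5) − 0 = 1, and there is no ∂_3, so H_2 ≅ Z.

As a check, the Euler characteristic is 5 − 9 + 6 = 2, which agrees with 1 − 0 + 1 = 2.

Hence the Betti numbers are b_0 = 1, b_1 = 0, b_2 = 1.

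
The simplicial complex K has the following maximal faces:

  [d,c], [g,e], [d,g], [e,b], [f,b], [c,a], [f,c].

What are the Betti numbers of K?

Take the total order a < b < c < d < e < f < g on the vertex set. Then K (dimension 1) consists of the simplices:

  0-simplices (7): a, b, c, d, e, f, g
  1-simplices (7): ac, be, bf, cd, cf, dg, eg

so the chain groups are C_0 ≅ Z^7, C_1 ≅ Z^7.

The boundary map ∂_1: C_1 → C_0 maps an edge to its endpoints' difference, ∂[p,q] = q − p. For instance
  ∂bf = f − b.
As a 7×7 matrix over Z this has rank 6, with invariant factors (1,1,1,1,1,1).

Computing H_k = (kernel of ∂_k) / (image of ∂_{k+1}):

  H_0: rank C_0 − rank ∂_1 = 7 − 6 = 1, and the invariant factors of ∂_1 are all 1, so H_0 = Z.
  H_1: rank ker ∂_1 − rank ∂_2 = (7 − 6) − 0 = 1, and there is no ∂_2, so H_1 = Z.

As a check, the Euler characteristic is 7 − 7 = 0, which agrees with 1 − 1 = 0.

Hence the Betti numbers are b_0 = 1, b_1 = 1.

b_0 = 1, b_1 = 1.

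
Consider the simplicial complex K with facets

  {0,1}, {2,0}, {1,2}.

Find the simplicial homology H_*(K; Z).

We work with the vertex ordering 0 < 1 < 2. The simplices of K, each written with vertices in increasing order, are:

  0-simplices (3): [0], [1], [2]
  1-simplices (3): [0,1], [0,2], [1,2]

giving chain groups C_0 ≅ Z^3, C_1 ≅ Z^3.

The boundary map ∂_1: C_1 → C_0 maps an edge to its endpoints' difference, ∂[p,q] = q − p.
As a 3×3 matrix over Z this has rank 2, with invariant factors (1,1).

From H_k ≅ ker(∂_k) / im(∂_{k+1}) we obtain:

  H_0: rank C_0 − rank ∂_1 = 3 − 2 = 1, and the invariant factors of ∂_1 are all 1, so H_0 ≅ Z.
  H_1: rank ker ∂_1 − rank ∂_2 = (3 − 2) − 0 = 1, and there is no ∂_2, so H_1 ≅ Z.

As a check, the Euler characteristic is 3 − 3 = 0, which agrees with 1 − 1 = 0.
(K is a triangulation of the circle S^1.)

H_0 = Z,  H_1 = Z.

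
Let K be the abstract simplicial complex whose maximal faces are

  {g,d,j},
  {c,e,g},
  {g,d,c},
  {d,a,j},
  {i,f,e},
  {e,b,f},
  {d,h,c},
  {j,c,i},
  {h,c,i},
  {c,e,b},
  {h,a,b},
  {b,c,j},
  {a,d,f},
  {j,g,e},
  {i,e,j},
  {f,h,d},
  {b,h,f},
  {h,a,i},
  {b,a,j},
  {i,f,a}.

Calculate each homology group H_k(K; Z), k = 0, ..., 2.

H_0 ≅ Z,  H_1 ≅ Z ⊕ Z/2Z,  H_2 = 0.

Order the vertices as a < b < c < d < e < f < g < h < i < j. Listing each simplex with vertices in this order, K has dimension 2 with simplices:

  0-simplices (10): a, b, c, d, e, f, g, h, i, j
  1-simplices (30): ab, ad, af, ah, ai, aj, bc, be, bf, bh, bj, cd, ce, cg, ch, ci, cj, df, dg, dh, dj, ef, eg, ei, ej, fh, fi, gj, hi, ij
  2-simplices (20): abh, abj, adf, adj, afi, ahi, bce, bcj, bef, bfh, cdg, cdh, ceg, chi, cij, dfh, dgj, efi, egj, eij

so the chain groups are C_0 ≅ Z^10, C_1 ≅ Z^30, C_2 ≅ Z^20.

Boundary ∂_1: C_1 → C_0 is given by ∂[p,q] = [q] − [p]. For instance
  ∂bf = f − b.
The resulting 10×30 matrix has rank 9, and its Smith normal form has invariant factors (1,1,1,1,1,1,1,1,1).

∂_2: C_2 → C_1 maps a triangle to the signed sum of its edges. For instance
  ∂afi = fi − ai + af,
  ∂cdh = dh − ch + cd.
As a 30×20 matrix over Z this has rank 20, with invariant factors (1,1,1,1,1,1,1,1,1,1,1,1,1,1,1,1,1,1,1,2).

Computing H_k = (kernel of ∂_k) / (image of ∂_{k+1}):

  H_0: rank C_0 − rank ∂_1 = 10 − 9 = 1, and the invariant factors of ∂_1 are all 1, so H_0 = Z.
  H_1: rank ker ∂_1 − rank ∂_2 = (30 − 9) − 20 = 1, and ∂_2 has invariant factor 2 > 1, so H_1 = Z ⊕ Z/2Z.
  H_2: rank ker ∂_2 − rank ∂_3 = (20 − 20) − 0 = 0, and there is no ∂_3, so H_2 = 0.

As a check, the Euler characteristic is 10 − 30 + 20 = 0, which agrees with 1 − 1 + 0 = 0.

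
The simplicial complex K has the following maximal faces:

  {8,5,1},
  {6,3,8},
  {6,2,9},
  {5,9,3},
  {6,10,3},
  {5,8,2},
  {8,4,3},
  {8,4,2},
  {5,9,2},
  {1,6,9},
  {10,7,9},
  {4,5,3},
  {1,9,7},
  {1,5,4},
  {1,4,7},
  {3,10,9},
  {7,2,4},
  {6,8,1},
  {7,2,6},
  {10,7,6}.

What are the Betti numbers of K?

b_0 = 1, b_1 = 1, b_2 = 0.

Take the total order 1 < 2 < 3 < 4 < 5 < 6 < 7 < 8 < 9 < 10 on the vertex set. Then K (dimension 2) consists of the simplices:

  0-simplices (10): [1], [2], [3], [4], [5], [6], [7], [8], [9], [10]
  1-simplices (30): (30 of them)
  2-simplices (20): (20 of them)

so the chain groups are C_0 ≅ Z^10, C_1 ≅ Z^30, C_2 ≅ Z^20.

The boundary map ∂_1: C_1 → C_0 sends each edge [p,q] (with p < q) to q − p. For instance
  ∂[7,9] = [9] − [7].
As a 10×30 matrix over Z this has rank 9, with invariant factors (1,1,1,1,1,1,1,1,1).

The boundary map ∂_2: C_2 → C_1 sends each 2-simplex [p,q,r] to [q,r] − [p,r] + [p,q]. For instance
  ∂[2,6,9] = [6,9] − [2,9] + [2,6],
  ∂[3,4,8] = [4,8] − [3,8] + [3,4].
The resulting 30×20 matrix has rank 20, and its Smith normal form has invariant factors (1,1,1,1,1,1,1,1,1,1,1,1,1,1,1,1,1,1,1,2).

Computing H_k = (kernel of ∂_k) / (image of ∂_{k+1}):

  H_0: rank C_0 − rank ∂_1 = 10 − 9 = 1, and the invariant factors of ∂_1 are all 1, so H_0 ≅ Z.
  H_1: rank ker ∂_1 − rank ∂_2 = (30 − 9) − 20 = 1, and ∂_2 has invariant factor 2 > 1, so H_1 ≅ Z ⊕ Z/2.
  H_2: rank ker ∂_2 − rank ∂_3 = (20 − 20) − 0 = 0, and there is no ∂_3, so H_2 ≅ 0.

Hence the Betti numbers are b_0 = 1, b_1 = 1, b_2 = 0.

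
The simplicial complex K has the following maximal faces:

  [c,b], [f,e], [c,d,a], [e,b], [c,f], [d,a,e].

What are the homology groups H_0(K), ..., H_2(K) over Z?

Order the vertices as a < b < c < d < e < f. Listing each simplex with vertices in this order, K has dimension 2 with simplices:

  0-simplices (6): a, b, c, d, e, f
  1-simplices (9): ac, ad, ae, bc, be, cd, cf, de, ef
  2-simplices (2): acd, ade

so the chain groups are C_0 ≅ Z^6, C_1 ≅ Z^9, C_2 ≅ Z^2.

The boundary map ∂_1: C_1 → C_0 sends each edge [p,q] (with p < q) to q − p. For instance
  ∂de = e − d.
The resulting 6×9 matrix has rank 5, and its Smith normal form has invariant factors (1,1,1,1,1).

Boundary ∂_2: C_2 → C_1 sends each 2-simplex [p,q,r] to [q,r] − [p,r] + [p,q]. For instance
  ∂acd = cd − ad + ac,
  ∂ade = de − ae + ad.
This gives a 9×2 integer matrix of rank 2; reducing to Smith normal form yields diagonal entries (1,1).

Now H_k = ker ∂_k / im ∂_{k+1}, so:

  H_0: rank C_0 − rank ∂_1 = 6 − 5 = 1, and the invariant factors of ∂_1 are all 1, so H_0 ≅ Z.
  H_1: rank ker ∂_1 − rank ∂_2 = (9 − 5) − 2 = 2, and the invariant factors of ∂_2 are all 1, so H_1 ≅ Z^2.
  H_2: rank ker ∂_2 − rank ∂_3 = (2 − 2) − 0 = 0, and there is no ∂_3, so H_2 ≅ 0.

H_0 = Z,  H_1 = Z^2,  H_2 = 0.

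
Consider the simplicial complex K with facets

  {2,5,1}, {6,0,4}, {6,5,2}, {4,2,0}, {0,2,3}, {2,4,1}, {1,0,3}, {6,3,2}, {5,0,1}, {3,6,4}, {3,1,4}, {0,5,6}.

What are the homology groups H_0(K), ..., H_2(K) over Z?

H_0 = Z,  H_1 = Z/2Z,  H_2 = 0.

K has 7 vertices, 18 edges, 12 triangles.
rank ∂_0 = 0, rank ∂_1 = 6 ⇒ b_0 = 7 − 0 − 6 = 1; all invariant factors of ∂_1 are 1 so no torsion. So H_0 ≅ Z.
rank ∂_1 = 6, rank ∂_2 = 12 ⇒ b_1 = 18 − 6 − 12 = 0; ∂_2 has invariant factor(s) [2] giving torsion. So H_1 ≅ Z/2Z.
rank ∂_2 = 12, rank ∂_3 = 0 ⇒ b_2 = 12 − 12 − 0 = 0. So H_2 ≅ 0.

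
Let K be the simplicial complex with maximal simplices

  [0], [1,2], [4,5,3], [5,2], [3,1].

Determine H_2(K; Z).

H_2 ≅ 0.

Take the total order 0 < 1 < 2 < 3 < 4 < 5 on the vertex set. Then K (dimension 2) consists of the simplices:

  0-simplices (6): [0], [1], [2], [3], [4], [5]
  1-simplices (6): [1,2], [1,3], [2,5], [3,4], [3,5], [4,5]
  2-simplices (1): [3,4,5]

giving chain groups C_0 ≅ Z^6, C_1 ≅ Z^6, C_2 ≅ Z^1.

∂_1: C_1 → C_0 is given by ∂[p,q] = [q] − [p].
The 6×6 boundary matrix has rank 4 and Smith normal form diag(1,1,1,1).

∂_2: C_2 → C_1 maps a triangle to the signed sum of its edges. For instance
  ∂[3,4,5] = [4,5] − [3,5] + [3,4].
The 6×1 boundary matrix has rank 1 and Smith normal form diag(1).

Reading off H_k = ker ∂_k / im ∂_{k+1}:

  H_2: rank ker ∂_2 − rank ∂_3 = (1 − 1) − 0 = 0, and there is no ∂_3, so H_2 ≅ 0.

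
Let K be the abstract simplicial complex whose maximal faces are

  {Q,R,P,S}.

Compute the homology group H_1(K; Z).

H_1 = 0.

We work with the vertex ordering P < Q < R < S. The simplices of K, each written with vertices in increasing order, are:

  0-simplices (4): P, Q, R, S
  1-simplices (6): PQ, PR, PS, QR, QS, RS
  2-simplices (4): PQR, PQS, PRS, QRS
  3-simplices (1): PQRS

Hence C_0 ≅ Z^4, C_1 ≅ Z^6, C_2 ≅ Z^4, C_3 ≅ Z^1.

The boundary map ∂_1: C_1 → C_0 is given by ∂[p,q] = [q] − [p]. For instance
  ∂RS = S − R.
This gives a 4×6 integer matrix of rank 3; reducing to Smith normal form yields diagonal entries (1,1,1).

The boundary map ∂_2: C_2 → C_1 maps a triangle to the signed sum of its edges. For instance
  ∂PQR = QR − PR + PQ,
  ∂QRS = RS − QS + QR.
The resulting 6×4 matrix has rank 3, and its Smith normal form has invariant factors (1,1,1).

∂_3: C_3 → C_2 sends each 3-simplex σ to the alternating sum Σ_i (−1)^i (σ with its i-th vertex removed). For instance
  ∂PQRS = QRS − PRS + PQS − PQR.
The 4×1 boundary matrix has rank 1 and Smith normal form diag(1).

Now H_k = ker ∂_k / im ∂_{k+1}, so:

  H_1: rank ker ∂_1 − rank ∂_2 = (6 − 3) − 3 = 0, and the invariant factors of ∂_2 are all 1, so H_1 = 0.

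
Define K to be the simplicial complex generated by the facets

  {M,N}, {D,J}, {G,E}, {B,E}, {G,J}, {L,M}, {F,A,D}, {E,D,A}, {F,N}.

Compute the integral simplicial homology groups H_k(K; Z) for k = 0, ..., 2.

Fix the vertex order A < B < D < E < F < G < J < L < M < N and write every simplex with vertices in increasing order. Then dim K = 2 and the simplices of K are:

  0-simplices (10): A, B, D, E, F, G, J, L, M, N
  1-simplices (12): AD, AE, AF, BE, DE, DF, DJ, EG, FN, GJ, LM, MN
  2-simplices (2): ADE, ADF

giving chain groups C_0 ≅ Z^10, C_1 ≅ Z^12, C_2 ≅ Z^2.

Boundary ∂_1: C_1 → C_0 sends each edge [p,q] (with p < q) to q − p.
This gives a 10×12 integer matrix of rank 9; reducing to Smith normal form yields diagonal entries (1,1,1,1,1,1,1,1,1).

The boundary map ∂_2: C_2 → C_1 maps a triangle to the signed sum of its edges. For instance
  ∂ADF = DF − AF + AD,
  ∂ADE = DE − AE + AD.
This gives a 12×2 integer matrix of rank 2; reducing to Smith normal form yields diagonal entries (1,1).

Now H_k = ker ∂_k / im ∂_{k+1}, so:

  H_0: rank C_0 − rank ∂_1 = 10 − 9 = 1, and the invariant factors of ∂_1 are all 1, so H_0 = Z.
  H_1: rank ker ∂_1 − rank ∂_2 = (12 − 9) − 2 = 1, and the invariant factors of ∂_2 are all 1, so H_1 = Z.
  H_2: rank ker ∂_2 − rank ∂_3 = (2 − 2) − 0 = 0, and there is no ∂_3, so H_2 = 0.

H_0 ≅ Z,  H_1 ≅ Z,  H_2 = 0.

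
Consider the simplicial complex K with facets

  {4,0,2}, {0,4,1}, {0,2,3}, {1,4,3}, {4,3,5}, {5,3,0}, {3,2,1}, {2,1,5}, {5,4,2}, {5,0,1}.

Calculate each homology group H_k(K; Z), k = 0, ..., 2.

H_0 ≅ Z,  H_1 ≅ Z_2,  H_2 = 0.

K has 6 vertices, 15 edges, 10 triangles.
rank ∂_0 = 0, rank ∂_1 = 5 ⇒ b_0 = 6 − 0 − 5 = 1; all invariant factors of ∂_1 are 1 so no torsion. So H_0 = Z.
rank ∂_1 = 5, rank ∂_2 = 10 ⇒ b_1 = 15 − 5 − 10 = 0; ∂_2 has invariant factor(s) [2] giving torsion. So H_1 = Z_2.
rank ∂_2 = 10, rank ∂_3 = 0 ⇒ b_2 = 10 − 10 − 0 = 0. So H_2 = 0.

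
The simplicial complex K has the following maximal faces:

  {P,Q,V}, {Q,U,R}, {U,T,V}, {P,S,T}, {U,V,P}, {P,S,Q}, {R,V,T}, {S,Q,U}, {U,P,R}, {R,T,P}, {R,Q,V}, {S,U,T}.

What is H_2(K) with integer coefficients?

H_2 ≅ 0.

Take the total order P < Q < R < S < T < U < V on the vertex set. Then K (dimension 2) consists of the simplices:

  0-simplices (7): P, Q, R, S, T, U, V
  1-simplices (18): PQ, PR, PS, PT, PU, PV, QR, QS, QU, QV, RT, RU, RV, ST, SU, TU, TV, UV
  2-simplices (12): PQS, PQV, PRT, PRU, PST, PUV, QRU, QRV, QSU, RTV, STU, TUV

so the chain groups are C_0 ≅ Z^7, C_1 ≅ Z^18, C_2 ≅ Z^12.

∂_1: C_1 → C_0 sends each edge [p,q] (with p < q) to q − p. For instance
  ∂PS = S − P.
This gives a 7×18 integer matrix of rank 6; reducing to Smith normal form yields diagonal entries (1,1,1,1,1,1).

The boundary map ∂_2: C_2 → C_1 acts by ∂[p,q,r] = [q,r] − [p,r] + [p,q]. For instance
  ∂PQS = QS − PS + PQ,
  ∂PQV = QV − PV + PQ.
The resulting 18×12 matrix has rank 12, and its Smith normal form has invariant factors (1,1,1,1,1,1,1,1,1,1,1,2).

Now H_k = ker ∂_k / im ∂_{k+1}, so:

  H_2: rank ker ∂_2 − rank ∂_3 = (12 − 12) − 0 = 0, and there is no ∂_3, so H_2 = 0.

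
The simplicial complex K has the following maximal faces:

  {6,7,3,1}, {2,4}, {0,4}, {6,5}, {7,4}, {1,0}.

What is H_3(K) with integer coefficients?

Order the vertices as 0 < 1 < 2 < 3 < 4 < 5 < 6 < 7. Listing each simplex with vertices in this order, K has dimension 3 with simplices:

  0-simplices (8): [0], [1], [2], [3], [4], [5], [6], [7]
  1-simplices (11): [0,1], [0,4], [1,3], [1,6], [1,7], [2,4], [3,6], [3,7], [4,7], [5,6], [6,7]
  2-simplices (4): [1,3,6], [1,3,7], [1,6,7], [3,6,7]
  3-simplices (1): [1,3,6,7]

so the chain groups are C_0 ≅ Z^8, C_1 ≅ Z^11, C_2 ≅ Z^4, C_3 ≅ Z^1.

The boundary map ∂_1: C_1 → C_0 is given by ∂[p,q] = [q] − [p].
This gives a 8×11 integer matrix of rank 7; reducing to Smith normal form yields diagonal entries (1,1,1,1,1,1,1).

Boundary ∂_2: C_2 → C_1 maps a triangle to the signed sum of its edges. For instance
  ∂[1,6,7] = [6,7] − [1,7] + [1,6],
  ∂[3,6,7] = [6,7] − [3,7] + [3,6].
This gives a 11×4 integer matrix of rank 3; reducing to Smith normal form yields diagonal entries (1,1,1).

∂_3: C_3 → C_2 sends each 3-simplex σ to the alternating sum Σ_i (−1)^i (σ with its i-th vertex removed). For instance
  ∂[1,3,6,7] = [3,6,7] − [1,6,7] + [1,3,7] − [1,3,6].
This gives a 4×1 integer matrix of rank 1; reducing to Smith normal form yields diagonal entries (1).

Computing H_k = (kernel of ∂_k) / (image of ∂_{k+1}):

  H_3: rank ker ∂_3 − rank ∂_4 = (1 − 1) − 0 = 0, and there is no ∂_4, so H_3 = 0.

H_3 = 0.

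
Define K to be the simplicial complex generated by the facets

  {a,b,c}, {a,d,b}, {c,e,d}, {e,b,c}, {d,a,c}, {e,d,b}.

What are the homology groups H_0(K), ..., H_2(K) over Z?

Fix the vertex order a < b < c < d < e and write every simplex with vertices in increasing order. Then dim K = 2 and the simplices of K are:

  0-simplices (5): a, b, c, d, e
  1-simplices (9): ab, ac, ad, bc, bd, be, cd, ce, de
  2-simplices (6): abc, abd, acd, bce, bde, cde

so the chain groups are C_0 ≅ Z^5, C_1 ≅ Z^9, C_2 ≅ Z^6.

The boundary map ∂_1: C_1 → C_0 maps an edge to its endpoints' difference, ∂[p,q] = q − p. For instance
  ∂bd = d − b.
As a 5×9 matrix over Z this has rank 4, with invariant factors (1,1,1,1).

The boundary map ∂_2: C_2 → C_1 maps a triangle to the signed sum of its edges. For instance
  ∂bce = ce − be + bc,
  ∂acd = cd − ad + ac.
The resulting 9×6 matrix has rank 5, and its Smith normal form has invariant factors (1,1,1,1,1).

From H_k ≅ ker(∂_k) / im(∂_{k+1}) we obtain:

  H_0: rank C_0 − rank ∂_1 = 5 − 4 = 1, and the invariant factors of ∂_1 are all 1, so H_0 = Z.
  H_1: rank ker ∂_1 − rank ∂_2 = (9 − 4) − 5 = 0, and the invariant factors of ∂_2 are all 1, so H_1 = 0.
  H_2: rank ker ∂_2 − rank ∂_3 = (6 − 5) − 0 = 1, and there is no ∂_3, so H_2 = Z.

H_0 ≅ Z,  H_1 = 0,  H_2 ≅ Z.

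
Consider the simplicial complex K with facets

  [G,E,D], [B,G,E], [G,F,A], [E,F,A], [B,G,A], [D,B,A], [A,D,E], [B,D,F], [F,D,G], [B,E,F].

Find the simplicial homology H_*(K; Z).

Take the total order A < B < D < E < F < G on the vertex set. Then K (dimension 2) consists of the simplices:

  0-simplices (6): A, B, D, E, F, G
  1-simplices (15): AB, AD, AE, AF, AG, BD, BE, BF, BG, DE, DF, DG, EF, EG, FG
  2-simplices (10): ABD, ABG, ADE, AEF, AFG, BDF, BEF, BEG, DEG, DFG

so the chain groups are C_0 ≅ Z^6, C_1 ≅ Z^15, C_2 ≅ Z^10.

Boundary ∂_1: C_1 → C_0 is given by ∂[p,q] = [q] − [p]. For instance
  ∂FG = G − F.
As a 6×15 matrix over Z this has rank 5, with invariant factors (1,1,1,1,1).

The boundary map ∂_2: C_2 → C_1 sends each 2-simplex [p,q,r] to [q,r] − [p,r] + [p,q]. For instance
  ∂DEG = EG − DG + DE,
  ∂ABG = BG − AG + AB.
The 15×10 boundary matrix has rank 10 and Smith normal form diag(1,1,1,1,1,1,1,1,1,2).

Now H_k = ker ∂_k / im ∂_{k+1}, so:

  H_0: rank C_0 − rank ∂_1 = 6 − 5 = 1, and the invariant factors of ∂_1 are all 1, so H_0 = Z.
  H_1: rank ker ∂_1 − rank ∂_2 = (15 − 5) − 10 = 0, and ∂_2 has invariant factor 2 > 1, so H_1 = Z_2.
  H_2: rank ker ∂_2 − rank ∂_3 = (10 − 10) − 0 = 0, and there is no ∂_3, so H_2 = 0.

As a check, the Euler characteristic is 6 − 15 + 10 = 1, which agrees with 1 − 0 + 0 = 1.

H_0 ≅ Z,  H_1 ≅ Z_2,  H_2 = 0.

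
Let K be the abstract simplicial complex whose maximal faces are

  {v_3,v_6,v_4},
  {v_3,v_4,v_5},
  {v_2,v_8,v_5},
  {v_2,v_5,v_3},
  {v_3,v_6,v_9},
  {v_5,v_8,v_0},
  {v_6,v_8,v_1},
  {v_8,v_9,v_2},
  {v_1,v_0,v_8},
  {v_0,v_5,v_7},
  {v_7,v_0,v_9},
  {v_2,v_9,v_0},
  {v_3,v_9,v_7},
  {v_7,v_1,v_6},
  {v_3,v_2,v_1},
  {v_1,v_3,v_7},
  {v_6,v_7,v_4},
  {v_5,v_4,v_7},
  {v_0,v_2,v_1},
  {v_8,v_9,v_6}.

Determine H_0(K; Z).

H_0 = Z.

Order the vertices as v_0 < v_1 < v_2 < v_3 < v_4 < v_5 < v_6 < v_7 < v_8 < v_9. Listing each simplex with vertices in this order, K has dimension 2 with simplices:

  0-simplices (10): [v_0], [v_1], [v_2], [v_3], [v_4], [v_5], [v_6], [v_7], [v_8], [v_9]
  1-simplices (30): (30 of them)
  2-simplices (20): (20 of them)

Hence C_0 ≅ Z^10, C_1 ≅ Z^30, C_2 ≅ Z^20.

Boundary ∂_1: C_1 → C_0 is given by ∂[p,q] = [q] − [p]. For instance
  ∂[v_1,v_7] = [v_7] − [v_1].
The resulting 10×30 matrix has rank 9, and its Smith normal form has invariant factors (1,1,1,1,1,1,1,1,1).

∂_2: C_2 → C_1 acts by ∂[p,q,r] = [q,r] − [p,r] + [p,q]. For instance
  ∂[v_1,v_3,v_7] = [v_3,v_7] − [v_1,v_7] + [v_1,v_3],
  ∂[v_1,v_6,v_8] = [v_6,v_8] − [v_1,v_8] + [v_1,v_6].
This gives a 30×20 integer matrix of rank 20; reducing to Smith normal form yields diagonal entries (1,1,1,1,1,1,1,1,1,1,1,1,1,1,1,1,1,1,1,2).

Reading off H_k = ker ∂_k / im ∂_{k+1}:

  H_0: rank C_0 − rank ∂_1 = 10 − 9 = 1, and the invariant factors of ∂_1 are all 1, so H_0 = Z.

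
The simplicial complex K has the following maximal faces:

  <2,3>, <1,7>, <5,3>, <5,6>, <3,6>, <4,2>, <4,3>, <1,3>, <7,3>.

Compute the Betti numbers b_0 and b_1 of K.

We work with the vertex ordering 1 < 2 < 3 < 4 < 5 < 6 < 7. The simplices of K, each written with vertices in increasing order, are:

  0-simplices (7): [1], [2], [3], [4], [5], [6], [7]
  1-simplices (9): [1,3], [1,7], [2,3], [2,4], [3,4], [3,5], [3,6], [3,7], [5,6]

Hence C_0 ≅ Z^7, C_1 ≅ Z^9.

Boundary ∂_1: C_1 → C_0 maps an edge to its endpoints' difference, ∂[p,q] = q − p.
The 7×9 boundary matrix has rank 6 and Smith normal form diag(1,1,1,1,1,1).

From H_k ≅ ker(∂_k) / im(∂_{k+1}) we obtain:

  H_0: rank C_0 − rank ∂_1 = 7 − 6 = 1, and the invariant factors of ∂_1 are all 1, so H_0 ≅ Z.
  H_1: rank ker ∂_1 − rank ∂_2 = (9 − 6) − 0 = 3, and there is no ∂_2, so H_1 ≅ Z^3.

Hence the Betti numbers are b_0 = 1, b_1 = 3.

b_0 = 1, b_1 = 3.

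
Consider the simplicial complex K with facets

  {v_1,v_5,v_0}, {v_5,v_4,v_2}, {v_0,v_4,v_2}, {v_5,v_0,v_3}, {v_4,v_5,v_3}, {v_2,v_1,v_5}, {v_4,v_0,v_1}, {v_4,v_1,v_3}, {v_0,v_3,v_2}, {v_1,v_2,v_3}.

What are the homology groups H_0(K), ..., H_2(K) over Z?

H_0 ≅ Z,  H_1 ≅ Z_2,  H_2 = 0.

Fix the vertex order v_0 < v_1 < v_2 < v_3 < v_4 < v_5 and write every simplex with vertices in increasing order. Then dim K = 2 and the simplices of K are:

  0-simplices (6): [v_0], [v_1], [v_2], [v_3], [v_4], [v_5]
  1-simplices (15): (15 of them)
  2-simplices (10): [v_0,v_1,v_4], [v_0,v_1,v_5], [v_0,v_2,v_3], [v_0,v_2,v_4], [v_0,v_3,v_5], [v_1,v_2,v_3], [v_1,v_2,v_5], [v_1,v_3,v_4], [v_2,v_4,v_5], [v_3,v_4,v_5]

so the chain groups are C_0 ≅ Z^6, C_1 ≅ Z^15, C_2 ≅ Z^10.

Boundary ∂_1: C_1 → C_0 sends each edge [p,q] (with p < q) to q − p.
This gives a 6×15 integer matrix of rank 5; reducing to Smith normal form yields diagonal entries (1,1,1,1,1).

The boundary map ∂_2: C_2 → C_1 maps a triangle to the signed sum of its edges. For instance
  ∂[v_2,v_4,v_5] = [v_4,v_5] − [v_2,v_5] + [v_2,v_4],
  ∂[v_0,v_3,v_5] = [v_3,v_5] − [v_0,v_5] + [v_0,v_3].
The resulting 15×10 matrix has rank 10, and its Smith normal form has invariant factors (1,1,1,1,1,1,1,1,1,2).

Reading off H_k = ker ∂_k / im ∂_{k+1}:

  H_0: rank C_0 − rank ∂_1 = 6 − 5 = 1, and the invariant factors of ∂_1 are all 1, so H_0 ≅ Z.
  H_1: rank ker ∂_1 − rank ∂_2 = (15 − 5) − 10 = 0, and ∂_2 has invariant factor 2 > 1, so H_1 ≅ Z_2.
  H_2: rank ker ∂_2 − rank ∂_3 = (10 − 10) − 0 = 0, and there is no ∂_3, so H_2 ≅ 0.

As a check, the Euler characteristic is 6 − 15 + 10 = 1, which agrees with 1 − 0 + 0 = 1.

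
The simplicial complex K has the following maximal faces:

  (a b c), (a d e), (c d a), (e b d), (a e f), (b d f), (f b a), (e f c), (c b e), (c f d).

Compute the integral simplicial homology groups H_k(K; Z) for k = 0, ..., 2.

H_0 ≅ Z,  H_1 ≅ Z/2Z,  H_2 = 0.

Take the total order a < b < c < d < e < f on the vertex set. Then K (dimension 2) consists of the simplices:

  0-simplices (6): a, b, c, d, e, f
  1-simplices (15): ab, ac, ad, ae, af, bc, bd, be, bf, cd, ce, cf, de, df, ef
  2-simplices (10): abc, abf, acd, ade, aef, bce, bde, bdf, cdf, cef

giving chain groups C_0 ≅ Z^6, C_1 ≅ Z^15, C_2 ≅ Z^10.

Boundary ∂_1: C_1 → C_0 sends each edge [p,q] (with p < q) to q − p. For instance
  ∂bd = d − b.
The 6×15 boundary matrix has rank 5 and Smith normal form diag(1,1,1,1,1).

The boundary map ∂_2: C_2 → C_1 acts by ∂[p,q,r] = [q,r] − [p,r] + [p,q]. For instance
  ∂bdf = df − bf + bd,
  ∂cdf = df − cf + cd.
This gives a 15×10 integer matrix of rank 10; reducing to Smith normal form yields diagonal entries (1,1,1,1,1,1,1,1,1,2).

Computing H_k = (kernel of ∂_k) / (image of ∂_{k+1}):

  H_0: rank C_0 − rank ∂_1 = 6 − 5 = 1, and the invariant factors of ∂_1 are all 1, so H_0 = Z.
  H_1: rank ker ∂_1 − rank ∂_2 = (15 − 5) − 10 = 0, and ∂_2 has invariant factor 2 > 1, so H_1 = Z/2Z.
  H_2: rank ker ∂_2 − rank ∂_3 = (10 − 10) − 0 = 0, and there is no ∂_3, so H_2 = 0.

(K is a triangulation of the real projective plane RP^2.)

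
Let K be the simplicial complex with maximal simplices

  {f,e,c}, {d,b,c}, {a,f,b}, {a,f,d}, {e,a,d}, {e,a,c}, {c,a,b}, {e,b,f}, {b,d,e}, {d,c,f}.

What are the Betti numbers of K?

b_0 = 1, b_1 = 0, b_2 = 0.

Take the total order a < b < c < d < e < f on the vertex set. Then K (dimension 2) consists of the simplices:

  0-simplices (6): a, b, c, d, e, f
  1-simplices (15): ab, ac, ad, ae, af, bc, bd, be, bf, cd, ce, cf, de, df, ef
  2-simplices (10): abc, abf, ace, ade, adf, bcd, bde, bef, cdf, cef

Hence C_0 ≅ Z^6, C_1 ≅ Z^15, C_2 ≅ Z^10.

The boundary map ∂_1: C_1 → C_0 sends each edge [p,q] (with p < q) to q − p.
As a 6×15 matrix over Z this has rank 5, with invariant factors (1,1,1,1,1).

The boundary map ∂_2: C_2 → C_1 acts by ∂[p,q,r] = [q,r] − [p,r] + [p,q]. For instance
  ∂abf = bf − af + ab,
  ∂ade = de − ae + ad.
This gives a 15×10 integer matrix of rank 10; reducing to Smith normal form yields diagonal entries (1,1,1,1,1,1,1,1,1,2).

Now H_k = ker ∂_k / im ∂_{k+1}, so:

  H_0: rank C_0 − rank ∂_1 = 6 − 5 = 1, and the invariant factors of ∂_1 are all 1, so H_0 = Z.
  H_1: rank ker ∂_1 − rank ∂_2 = (15 − 5) − 10 = 0, and ∂_2 has invariant factor 2 > 1, so H_1 = Z/2Z.
  H_2: rank ker ∂_2 − rank ∂_3 = (10 − 10) − 0 = 0, and there is no ∂_3, so H_2 = 0.

Hence the Betti numbers are b_0 = 1, b_1 = 0, b_2 = 0.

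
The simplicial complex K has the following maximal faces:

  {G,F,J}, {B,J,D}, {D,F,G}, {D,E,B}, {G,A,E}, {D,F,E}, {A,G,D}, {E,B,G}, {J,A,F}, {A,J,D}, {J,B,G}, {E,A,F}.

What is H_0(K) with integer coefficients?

H_0 ≅ Z.

We work with the vertex ordering A < B < D < E < F < G < J. The simplices of K, each written with vertices in increasing order, are:

  0-simplices (7): A, B, D, E, F, G, J
  1-simplices (18): AD, AE, AF, AG, AJ, BD, BE, BG, BJ, DE, DF, DG, DJ, EF, EG, FG, FJ, GJ
  2-simplices (12): ADG, ADJ, AEF, AEG, AFJ, BDE, BDJ, BEG, BGJ, DEF, DFG, FGJ

so the chain groups are C_0 ≅ Z^7, C_1 ≅ Z^18, C_2 ≅ Z^12.

∂_1: C_1 → C_0 maps an edge to its endpoints' difference, ∂[p,q] = q − p.
As a 7×18 matrix over Z this has rank 6, with invariant factors (1,1,1,1,1,1).

The boundary map ∂_2: C_2 → C_1 sends each 2-simplex [p,q,r] to [q,r] − [p,r] + [p,q]. For instance
  ∂AFJ = FJ − AJ + AF,
  ∂DFG = FG − DG + DF.
The resulting 18×12 matrix has rank 12, and its Smith normal form has invariant factors (1,1,1,1,1,1,1,1,1,1,1,2).

Now H_k = ker ∂_k / im ∂_{k+1}, so:

  H_0: rank C_0 − rank ∂_1 = 7 − 6 = 1, and the invariant factors of ∂_1 are all 1, so H_0 = Z.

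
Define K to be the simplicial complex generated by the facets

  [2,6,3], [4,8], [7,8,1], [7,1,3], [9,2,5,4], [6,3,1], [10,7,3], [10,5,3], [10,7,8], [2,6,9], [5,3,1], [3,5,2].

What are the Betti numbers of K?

b_0 = 1, b_1 = 1, b_2 = 0, b_3 = 0.

Order the vertices as 1 < 2 < 3 < 4 < 5 < 6 < 7 < 8 < 9 < 10. Listing each simplex with vertices in this order, K has dimension 3 with simplices:

  0-simplices (10): [1], [2], [3], [4], [5], [6], [7], [8], [9], [10]
  1-simplices (23): (23 of them)
  2-simplices (14): [1,3,5], [1,3,6], [1,3,7], [1,7,8], [2,3,5], [2,3,6], [2,4,5], [2,4,9], [2,5,9], [2,6,9], [3,5,10], [3,7,10], [4,5,9], [7,8,10]
  3-simplices (1): [2,4,5,9]

Hence C_0 ≅ Z^10, C_1 ≅ Z^23, C_2 ≅ Z^14, C_3 ≅ Z^1.

∂_1: C_1 → C_0 sends each edge [p,q] (with p < q) to q − p. For instance
  ∂[3,10] = [10] − [3].
The resulting 10×23 matrix has rank 9, and its Smith normal form has invariant factors (1,1,1,1,1,1,1,1,1).

The boundary map ∂_2: C_2 → C_1 sends each 2-simplex [p,q,r] to [q,r] − [p,r] + [p,q]. For instance
  ∂[2,4,9] = [4,9] − [2,9] + [2,4],
  ∂[2,3,6] = [3,6] − [2,6] + [2,3].
As a 23×14 matrix over Z this has rank 13, with invariant factors (1,1,1,1,1,1,1,1,1,1,1,1,1).

Boundary ∂_3: C_3 → C_2 sends each 3-simplex σ to the alternating sum Σ_i (−1)^i (σ with its i-th vertex removed). For instance
  ∂[2,4,5,9] = [4,5,9] − [2,5,9] + [2,4,9] − [2,4,5].
The 14×1 boundary matrix has rank 1 and Smith normal form diag(1).

Reading off H_k = ker ∂_k / im ∂_{k+1}:

  H_0: rank C_0 − rank ∂_1 = 10 − 9 = 1, and the invariant factors of ∂_1 are all 1, so H_0 = Z.
  H_1: rank ker ∂_1 − rank ∂_2 = (23 − 9) − 13 = 1, and the invariant factors of ∂_2 are all 1, so H_1 = Z.
  H_2: rank ker ∂_2 − rank ∂_3 = (14 − 13) − 1 = 0, and the invariant factors of ∂_3 are all 1, so H_2 = 0.
  H_3: rank ker ∂_3 − rank ∂_4 = (1 − 1) − 0 = 0, and there is no ∂_4, so H_3 = 0.

Hence the Betti numbers are b_0 = 1, b_1 = 1, b_2 = 0, b_3 = 0.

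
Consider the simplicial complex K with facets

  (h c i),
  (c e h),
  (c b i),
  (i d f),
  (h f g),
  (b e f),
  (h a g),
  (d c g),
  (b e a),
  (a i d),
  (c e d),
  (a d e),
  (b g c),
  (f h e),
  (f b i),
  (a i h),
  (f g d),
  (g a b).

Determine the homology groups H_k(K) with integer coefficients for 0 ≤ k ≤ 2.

H_0 ≅ Z,  H_1 ≅ Z^2,  H_2 ≅ Z.

K has 9 vertices, 27 edges, 18 triangles.
rank ∂_0 = 0, rank ∂_1 = 8 ⇒ b_0 = 9 − 0 − 8 = 1; all invariant factors of ∂_1 are 1 so no torsion. So H_0 = Z.
rank ∂_1 = 8, rank ∂_2 = 17 ⇒ b_1 = 27 − 8 − 17 = 2; all invariant factors of ∂_2 are 1 so no torsion. So H_1 = Z^2.
rank ∂_2 = 17, rank ∂_3 = 0 ⇒ b_2 = 18 − 17 − 0 = 1. So H_2 = Z.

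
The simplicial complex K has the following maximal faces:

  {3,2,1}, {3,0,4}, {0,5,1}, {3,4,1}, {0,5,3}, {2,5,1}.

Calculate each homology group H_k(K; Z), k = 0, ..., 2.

Fix the vertex order 0 < 1 < 2 < 3 < 4 < 5 and write every simplex with vertices in increasing order. Then dim K = 2 and the simplices of K are:

  0-simplices (6): [0], [1], [2], [3], [4], [5]
  1-simplices (12): [0,1], [0,3], [0,4], [0,5], [1,2], [1,3], [1,4], [1,5], [2,3], [2,5], [3,4], [3,5]
  2-simplices (6): [0,1,5], [0,3,4], [0,3,5], [1,2,3], [1,2,5], [1,3,4]

so the chain groups are C_0 ≅ Z^6, C_1 ≅ Z^12, C_2 ≅ Z^6.

The boundary map ∂_1: C_1 → C_0 is given by ∂[p,q] = [q] − [p]. For instance
  ∂[0,4] = [4] − [0].
The 6×12 boundary matrix has rank 5 and Smith normal form diag(1,1,1,1,1).

∂_2: C_2 → C_1 acts by ∂[p,q,r] = [q,r] − [p,r] + [p,q]. For instance
  ∂[0,1,5] = [1,5] − [0,5] + [0,1],
  ∂[1,2,3] = [2,3] − [1,3] + [1,2].
The 12×6 boundary matrix has rank 6 and Smith normal form diag(1,1,1,1,1,1).

Reading off H_k = ker ∂_k / im ∂_{k+1}:

  H_0: rank C_0 − rank ∂_1 = 6 − 5 = 1, and the invariant factors of ∂_1 are all 1, so H_0 = Z.
  H_1: rank ker ∂_1 − rank ∂_2 = (12 − 5) − 6 = 1, and the invariant factors of ∂_2 are all 1, so H_1 = Z.
  H_2: rank ker ∂_2 − rank ∂_3 = (6 − 6) − 0 = 0, and there is no ∂_3, so H_2 = 0.

(K is a triangulation of the cylinder S^1 x I.)

H_0 ≅ Z,  H_1 ≅ Z,  H_2 = 0.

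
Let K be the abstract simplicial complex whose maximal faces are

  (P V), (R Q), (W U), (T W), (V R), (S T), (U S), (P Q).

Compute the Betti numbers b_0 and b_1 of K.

Take the total order P < Q < R < S < T < U < V < W on the vertex set. Then K (dimension 1) consists of the simplices:

  0-simplices (8): P, Q, R, S, T, U, V, W
  1-simplices (8): PQ, PV, QR, RV, ST, SU, TW, UW

so the chain groups are C_0 ≅ Z^8, C_1 ≅ Z^8.

Boundary ∂_1: C_1 → C_0 is given by ∂[p,q] = [q] − [p]. For instance
  ∂SU = U − S.
The 8×8 boundary matrix has rank 6 and Smith normal form diag(1,1,1,1,1,1).

From H_k ≅ ker(∂_k) / im(∂_{k+1}) we obtain:

  H_0: rank C_0 − rank ∂_1 = 8 − 6 = 2, and the invariant factors of ∂_1 are all 1, so H_0 ≅ Z^2.
  H_1: rank ker ∂_1 − rank ∂_2 = (8 − 6) − 0 = 2, and there is no ∂_2, so H_1 ≅ Z^2.

As a check, the Euler characteristic is 8 − 8 = 0, which agrees with 2 − 2 = 0.

Hence the Betti numbers are b_0 = 2, b_1 = 2.

b_0 = 2, b_1 = 2.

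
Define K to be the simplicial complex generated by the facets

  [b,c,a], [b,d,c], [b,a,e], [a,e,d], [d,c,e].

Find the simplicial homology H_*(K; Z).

H_0 = Z,  H_1 = Z,  H_2 = 0.

We work with the vertex ordering a < b < c < d < e. The simplices of K, each written with vertices in increasing order, are:

  0-simplices (5): a, b, c, d, e
  1-simplices (10): ab, ac, ad, ae, bc, bd, be, cd, ce, de
  2-simplices (5): abc, abe, ade, bcd, cde

Hence C_0 ≅ Z^5, C_1 ≅ Z^10, C_2 ≅ Z^5.

The boundary map ∂_1: C_1 → C_0 sends each edge [p,q] (with p < q) to q − p.
As a 5×10 matrix over Z this has rank 4, with invariant factors (1,1,1,1).

The boundary map ∂_2: C_2 → C_1 maps a triangle to the signed sum of its edges. For instance
  ∂ade = de − ae + ad,
  ∂abc = bc − ac + ab.
The resulting 10×5 matrix has rank 5, and its Smith normal form has invariant factors (1,1,1,1,1).

Reading off H_k = ker ∂_k / im ∂_{k+1}:

  H_0: rank C_0 − rank ∂_1 = 5 − 4 = 1, and the invariant factors of ∂_1 are all 1, so H_0 ≅ Z.
  H_1: rank ker ∂_1 − rank ∂_2 = (10 − 4) − 5 = 1, and the invariant factors of ∂_2 are all 1, so H_1 ≅ Z.
  H_2: rank ker ∂_2 − rank ∂_3 = (5 − 5) − 0 = 0, and there is no ∂_3, so H_2 ≅ 0.

(K is a triangulation of the Möbius band.)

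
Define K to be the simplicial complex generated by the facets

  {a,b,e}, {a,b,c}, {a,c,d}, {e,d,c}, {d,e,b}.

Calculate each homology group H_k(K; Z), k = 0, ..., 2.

Fix the vertex order a < b < c < d < e and write every simplex with vertices in increasing order. Then dim K = 2 and the simplices of K are:

  0-simplices (5): a, b, c, d, e
  1-simplices (10): ab, ac, ad, ae, bc, bd, be, cd, ce, de
  2-simplices (5): abc, abe, acd, bde, cde

so the chain groups are C_0 ≅ Z^5, C_1 ≅ Z^10, C_2 ≅ Z^5.

Boundary ∂_1: C_1 → C_0 is given by ∂[p,q] = [q] − [p].
As a 5×10 matrix over Z this has rank 4, with invariant factors (1,1,1,1).

The boundary map ∂_2: C_2 → C_1 sends each 2-simplex [p,q,r] to [q,r] − [p,r] + [p,q]. For instance
  ∂bde = de − be + bd,
  ∂abe = be − ae + ab.
This gives a 10×5 integer matrix of rank 5; reducing to Smith normal form yields diagonal entries (1,1,1,1,1).

From H_k ≅ ker(∂_k) / im(∂_{k+1}) we obtain:

  H_0: rank C_0 − rank ∂_1 = 5 − 4 = 1, and the invariant factors of ∂_1 are all 1, so H_0 = Z.
  H_1: rank ker ∂_1 − rank ∂_2 = (10 − 4) − 5 = 1, and the invariant factors of ∂_2 are all 1, so H_1 = Z.
  H_2: rank ker ∂_2 − rank ∂_3 = (5 − 5) − 0 = 0, and there is no ∂_3, so H_2 = 0.

H_0 = Z,  H_1 = Z,  H_2 = 0.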